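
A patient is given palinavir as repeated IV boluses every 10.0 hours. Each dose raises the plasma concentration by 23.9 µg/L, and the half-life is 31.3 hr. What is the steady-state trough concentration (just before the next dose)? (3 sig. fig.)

96.4 µg/L

k = ln 2 / 31.3 = 0.02215 hr⁻¹
Fraction remaining after one interval: e^(−kτ) = e^(−0.02215 × 10.0) = 0.8014
R = 1 / (1 − 0.8014) = 5.034
Css,max = 23.9 × 5.034 = 120.3 µg/L
Css,min = Css,max × e^(−kτ) = 120.3 × 0.8014 ≈ 96.4 µg/L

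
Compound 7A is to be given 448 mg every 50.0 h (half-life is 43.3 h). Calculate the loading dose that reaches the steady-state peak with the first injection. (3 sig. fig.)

k = ln 2 / 43.3 = 0.01601 h⁻¹
Accumulation ratio R = 1 / (1 − e^(−kτ)) = 1 / (1 − e^(−0.01601×50.0)) = 1 / (1 − 0.4491) = 1.815
Loading dose = maintenance dose × R = 448 × 1.815 ≈ 813 mg

813 mg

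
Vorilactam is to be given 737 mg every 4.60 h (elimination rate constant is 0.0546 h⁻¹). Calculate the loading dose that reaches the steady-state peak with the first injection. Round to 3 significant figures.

Accumulation ratio R = 1 / (1 − e^(−kτ)) = 1 / (1 − e^(−0.05460×4.60)) = 1 / (1 − 0.7779) = 4.502
Loading dose = maintenance dose × R = 737 × 4.502 ≈ 3320 mg

3320 mg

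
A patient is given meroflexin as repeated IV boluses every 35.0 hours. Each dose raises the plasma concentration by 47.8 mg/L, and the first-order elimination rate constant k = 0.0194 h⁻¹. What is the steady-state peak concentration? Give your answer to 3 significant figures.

97.0 mg/L

Fraction remaining after one interval: e^(−kτ) = e^(−0.01940 × 35.0) = 0.5071
R = 1 / (1 − 0.5071) = 2.029
Css,max = 47.8 × 2.029 ≈ 97.0 mg/L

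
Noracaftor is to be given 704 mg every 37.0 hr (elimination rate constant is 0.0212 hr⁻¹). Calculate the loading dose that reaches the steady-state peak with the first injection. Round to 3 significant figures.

Accumulation ratio R = 1 / (1 − e^(−kτ)) = 1 / (1 − e^(−0.02120×37.0)) = 1 / (1 − 0.4564) = 1.840
Loading dose = maintenance dose × R = 704 × 1.840 ≈ 1300 mg

1300 mg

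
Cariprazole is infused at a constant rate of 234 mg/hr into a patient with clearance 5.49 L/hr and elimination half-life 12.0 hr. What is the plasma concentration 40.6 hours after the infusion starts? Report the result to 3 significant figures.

Css = rate / CL = 234 / 5.49 = 42.62 mg/L
k = ln 2 / 12.0 = 0.05776 hr⁻¹
C(t) = Css (1 − e^(−kt)) = 42.62 × (1 − e^(−2.345)) = 42.62 × 0.9042 ≈ 38.5 mg/L

38.5 mg/L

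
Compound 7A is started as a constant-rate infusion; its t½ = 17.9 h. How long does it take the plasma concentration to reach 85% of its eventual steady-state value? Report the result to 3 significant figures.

k = ln 2 / 17.9 = 0.03872 h⁻¹
f = 1 − e^(−kt)  ⇒  t = −ln(1 − f) / k
t = −ln(1 − 0.85) / 0.03872 = 1.897 / 0.03872 ≈ 49.0 hours

49.0 hours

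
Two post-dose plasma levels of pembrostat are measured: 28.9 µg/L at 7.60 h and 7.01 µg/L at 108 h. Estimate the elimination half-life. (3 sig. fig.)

49.1 hours

k = ln(C₁/C₂) / (t₂ − t₁) = ln(28.9/7.01) / (108 − 7.60)
  = 1.417 / 100.4 = 0.01411 h⁻¹
t½ = ln 2 / k = ln 2 / 0.01411 ≈ 49.1 hours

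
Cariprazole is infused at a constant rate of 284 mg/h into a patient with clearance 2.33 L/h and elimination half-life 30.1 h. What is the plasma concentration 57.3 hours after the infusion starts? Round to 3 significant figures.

Css = rate / CL = 284 / 2.33 = 121.9 µg/mL
k = ln 2 / 30.1 = 0.02303 h⁻¹
C(t) = Css (1 − e^(−kt)) = 121.9 × (1 − e^(−1.320)) = 121.9 × 0.7327 ≈ 89.3 µg/mL

89.3 µg/mL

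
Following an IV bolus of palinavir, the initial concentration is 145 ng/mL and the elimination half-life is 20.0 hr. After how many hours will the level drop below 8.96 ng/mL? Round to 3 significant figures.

k = ln 2 / 20.0 = 0.03466 hr⁻¹
C(t) = C₀ e^(−kt)  ⇒  t = ln(C₀/C) / k
t = ln(145/8.96) / 0.03466 = 2.784 / 0.03466 ≈ 80.3 hours

80.3 hours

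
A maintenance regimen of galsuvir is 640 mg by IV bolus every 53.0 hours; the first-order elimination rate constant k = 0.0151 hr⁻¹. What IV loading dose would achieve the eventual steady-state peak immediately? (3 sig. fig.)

1160 mg

Accumulation ratio R = 1 / (1 − e^(−kτ)) = 1 / (1 − e^(−0.01510×53.0)) = 1 / (1 − 0.4492) = 1.816
Loading dose = maintenance dose × R = 640 × 1.816 ≈ 1160 mg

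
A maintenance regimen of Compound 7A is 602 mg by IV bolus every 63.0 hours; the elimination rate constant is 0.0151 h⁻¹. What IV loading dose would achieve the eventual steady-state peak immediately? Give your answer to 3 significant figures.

981 mg

Accumulation ratio R = 1 / (1 − e^(−kτ)) = 1 / (1 − e^(−0.01510×63.0)) = 1 / (1 − 0.3862) = 1.629
Loading dose = maintenance dose × R = 602 × 1.629 ≈ 981 mg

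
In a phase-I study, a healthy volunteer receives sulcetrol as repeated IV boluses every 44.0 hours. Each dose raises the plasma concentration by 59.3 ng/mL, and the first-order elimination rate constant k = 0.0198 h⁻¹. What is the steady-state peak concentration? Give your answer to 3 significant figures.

Fraction remaining after one interval: e^(−kτ) = e^(−0.01980 × 44.0) = 0.4184
R = 1 / (1 − 0.4184) = 1.720
Css,max = 59.3 × 1.720 ≈ 102 ng/mL

102 ng/mL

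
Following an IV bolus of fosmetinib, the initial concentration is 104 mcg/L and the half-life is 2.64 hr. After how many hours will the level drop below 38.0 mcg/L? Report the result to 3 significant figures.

3.83 hours

k = ln 2 / 2.64 = 0.2626 hr⁻¹
C(t) = C₀ e^(−kt)  ⇒  t = ln(C₀/C) / k
t = ln(104/38.0) / 0.2626 = 1.007 / 0.2626 ≈ 3.83 hours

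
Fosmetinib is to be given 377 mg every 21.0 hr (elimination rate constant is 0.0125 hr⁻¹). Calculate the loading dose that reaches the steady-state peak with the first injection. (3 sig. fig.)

Accumulation ratio R = 1 / (1 − e^(−kτ)) = 1 / (1 − e^(−0.01250×21.0)) = 1 / (1 − 0.7691) = 4.331
Loading dose = maintenance dose × R = 377 × 4.331 ≈ 1630 mg

1630 mg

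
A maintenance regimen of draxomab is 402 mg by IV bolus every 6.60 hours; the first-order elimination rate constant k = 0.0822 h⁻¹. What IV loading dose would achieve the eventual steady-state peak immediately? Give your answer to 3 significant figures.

Accumulation ratio R = 1 / (1 − e^(−kτ)) = 1 / (1 − e^(−0.08220×6.60)) = 1 / (1 − 0.5813) = 2.388
Loading dose = maintenance dose × R = 402 × 2.388 ≈ 960 mg

960 mg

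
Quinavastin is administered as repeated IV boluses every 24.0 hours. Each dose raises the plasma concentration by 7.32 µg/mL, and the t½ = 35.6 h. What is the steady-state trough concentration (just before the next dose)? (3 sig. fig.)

12.3 µg/mL

k = ln 2 / 35.6 = 0.01947 h⁻¹
Fraction remaining after one interval: e^(−kτ) = e^(−0.01947 × 24.0) = 0.6267
R = 1 / (1 − 0.6267) = 2.679
Css,max = 7.32 × 2.679 = 19.61 µg/mL
Css,min = Css,max × e^(−kτ) = 19.61 × 0.6267 ≈ 12.3 µg/mL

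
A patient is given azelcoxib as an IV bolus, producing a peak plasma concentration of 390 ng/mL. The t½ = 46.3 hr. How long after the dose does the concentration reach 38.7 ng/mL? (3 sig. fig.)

154 hours

k = ln 2 / 46.3 = 0.01497 hr⁻¹
C(t) = C₀ e^(−kt)  ⇒  t = ln(C₀/C) / k
t = ln(390/38.7) / 0.01497 = 2.310 / 0.01497 ≈ 154 hours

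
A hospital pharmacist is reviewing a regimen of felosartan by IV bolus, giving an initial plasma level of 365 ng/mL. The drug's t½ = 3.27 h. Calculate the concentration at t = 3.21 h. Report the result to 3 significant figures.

185 ng/mL

k = ln 2 / 3.27 = 0.2120 h⁻¹
3.21 h is 0.9817 half-lives, so C = 365 × (1/2)^0.9817 = 365 × 0.5064 ≈ 185 ng/mL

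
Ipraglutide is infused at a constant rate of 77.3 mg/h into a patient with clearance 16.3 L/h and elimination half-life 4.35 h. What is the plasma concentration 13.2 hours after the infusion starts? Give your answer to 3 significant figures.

4.16 µg/mL

Css = rate / CL = 77.3 / 16.3 = 4.742 µg/mL
k = ln 2 / 4.35 = 0.1593 h⁻¹
C(t) = Css (1 − e^(−kt)) = 4.742 × (1 − e^(−2.103)) = 4.742 × 0.8780 ≈ 4.16 µg/mL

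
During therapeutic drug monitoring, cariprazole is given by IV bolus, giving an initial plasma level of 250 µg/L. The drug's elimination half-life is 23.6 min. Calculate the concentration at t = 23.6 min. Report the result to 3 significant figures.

125 µg/L

k = ln 2 / 23.6 = 0.02937 min⁻¹
23.6 min is 1.000 half-lives, so C = 250 × (1/2)^1.000 = 250 × 0.5000 ≈ 125 µg/L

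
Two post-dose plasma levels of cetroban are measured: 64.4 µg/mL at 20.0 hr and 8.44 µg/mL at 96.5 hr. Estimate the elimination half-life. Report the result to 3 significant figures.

k = ln(C₁/C₂) / (t₂ − t₁) = ln(64.4/8.44) / (96.5 − 20.0)
  = 2.032 / 76.50 = 0.02656 hr⁻¹
t½ = ln 2 / k = ln 2 / 0.02656 ≈ 26.1 hours

26.1 hours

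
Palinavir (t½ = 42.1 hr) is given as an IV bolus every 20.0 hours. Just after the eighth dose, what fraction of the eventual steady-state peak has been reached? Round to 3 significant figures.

k = ln 2 / 42.1 = 0.01646 hr⁻¹
f_n = 1 − e^(−nkτ) = 1 − e^(−8 × 0.01646 × 20.0) = 1 − e^(−2.634) = 1 − 0.07177 ≈ 0.928

0.928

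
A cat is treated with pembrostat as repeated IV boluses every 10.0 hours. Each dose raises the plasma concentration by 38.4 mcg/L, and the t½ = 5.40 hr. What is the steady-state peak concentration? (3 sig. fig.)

k = ln 2 / 5.40 = 0.1284 hr⁻¹
Fraction remaining after one interval: e^(−kτ) = e^(−0.1284 × 10.0) = 0.2770
R = 1 / (1 − 0.2770) = 1.383
Css,max = 38.4 × 1.383 ≈ 53.1 mcg/L

53.1 mcg/L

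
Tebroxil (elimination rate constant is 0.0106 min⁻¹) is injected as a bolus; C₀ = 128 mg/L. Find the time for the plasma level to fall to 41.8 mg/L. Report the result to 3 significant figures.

C(t) = C₀ e^(−kt)  ⇒  t = ln(C₀/C) / k
t = ln(128/41.8) / 0.01060 = 1.119 / 0.01060 ≈ 106 minutes

106 minutes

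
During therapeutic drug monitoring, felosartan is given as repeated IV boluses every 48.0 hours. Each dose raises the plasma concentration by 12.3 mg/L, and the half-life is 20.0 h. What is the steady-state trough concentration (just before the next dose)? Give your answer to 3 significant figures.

k = ln 2 / 20.0 = 0.03466 h⁻¹
Fraction remaining after one interval: e^(−kτ) = e^(−0.03466 × 48.0) = 0.1895
R = 1 / (1 − 0.1895) = 1.234
Css,max = 12.3 × 1.234 = 15.18 mg/L
Css,min = Css,max × e^(−kτ) = 15.18 × 0.1895 ≈ 2.88 mg/L

2.88 mg/L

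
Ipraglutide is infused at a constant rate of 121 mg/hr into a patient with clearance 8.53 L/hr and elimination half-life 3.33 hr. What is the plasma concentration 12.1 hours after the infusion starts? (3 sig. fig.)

Css = rate / CL = 121 / 8.53 = 14.19 µg/mL
k = ln 2 / 3.33 = 0.2082 hr⁻¹
C(t) = Css (1 − e^(−kt)) = 14.19 × (1 − e^(−2.519)) = 14.19 × 0.9194 ≈ 13.0 µg/mL

13.0 µg/mL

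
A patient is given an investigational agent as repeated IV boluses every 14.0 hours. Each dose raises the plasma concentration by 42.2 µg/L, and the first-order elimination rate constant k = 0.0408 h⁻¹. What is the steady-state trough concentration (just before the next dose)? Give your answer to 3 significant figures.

Fraction remaining after one interval: e^(−kτ) = e^(−0.04080 × 14.0) = 0.5648
R = 1 / (1 − 0.5648) = 2.298
Css,max = 42.2 × 2.298 = 96.98 µg/L
Css,min = Css,max × e^(−kτ) = 96.98 × 0.5648 ≈ 54.8 µg/L

54.8 µg/L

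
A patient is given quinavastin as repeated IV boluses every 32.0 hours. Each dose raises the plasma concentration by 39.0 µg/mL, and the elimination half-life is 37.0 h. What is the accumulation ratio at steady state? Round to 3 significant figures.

k = ln 2 / 37.0 = 0.01873 h⁻¹
Fraction remaining after one interval: e^(−kτ) = e^(−0.01873 × 32.0) = 0.5491
R = 1 / (1 − 0.5491) = 1 / 0.4509 ≈ 2.22

2.22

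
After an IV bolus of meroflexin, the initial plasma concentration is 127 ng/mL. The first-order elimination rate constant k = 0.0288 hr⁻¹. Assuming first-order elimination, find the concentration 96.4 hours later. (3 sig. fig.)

C(t) = C₀ e^(−kt) = 127 × e^(−0.02880 × 96.4) = 127 × e^(−2.776) = 127 × 0.06227 ≈ 7.91 ng/mL

7.91 ng/mL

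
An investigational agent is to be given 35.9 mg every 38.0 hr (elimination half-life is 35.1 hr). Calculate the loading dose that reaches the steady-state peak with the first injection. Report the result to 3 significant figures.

68.0 mg

k = ln 2 / 35.1 = 0.01975 hr⁻¹
Accumulation ratio R = 1 / (1 − e^(−kτ)) = 1 / (1 − e^(−0.01975×38.0)) = 1 / (1 − 0.4722) = 1.895
Loading dose = maintenance dose × R = 35.9 × 1.895 ≈ 68.0 mg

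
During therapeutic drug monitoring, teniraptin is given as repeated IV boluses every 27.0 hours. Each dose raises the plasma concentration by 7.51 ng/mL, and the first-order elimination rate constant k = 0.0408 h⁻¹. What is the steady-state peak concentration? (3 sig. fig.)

11.2 ng/mL

Fraction remaining after one interval: e^(−kτ) = e^(−0.04080 × 27.0) = 0.3323
R = 1 / (1 − 0.3323) = 1.498
Css,max = 7.51 × 1.498 ≈ 11.2 ng/mL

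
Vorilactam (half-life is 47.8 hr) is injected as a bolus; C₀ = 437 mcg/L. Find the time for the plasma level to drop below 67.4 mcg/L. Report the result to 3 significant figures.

k = ln 2 / 47.8 = 0.01450 hr⁻¹
C(t) = C₀ e^(−kt)  ⇒  t = ln(C₀/C) / k
t = ln(437/67.4) / 0.01450 = 1.869 / 0.01450 ≈ 129 hours

129 hours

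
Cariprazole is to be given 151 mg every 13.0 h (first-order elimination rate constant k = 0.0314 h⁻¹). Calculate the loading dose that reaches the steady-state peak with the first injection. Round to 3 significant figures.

Accumulation ratio R = 1 / (1 − e^(−kτ)) = 1 / (1 − e^(−0.03140×13.0)) = 1 / (1 − 0.6648) = 2.984
Loading dose = maintenance dose × R = 151 × 2.984 ≈ 451 mg

451 mg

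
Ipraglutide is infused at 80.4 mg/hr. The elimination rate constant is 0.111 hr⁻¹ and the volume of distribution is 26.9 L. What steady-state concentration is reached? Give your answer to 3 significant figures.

CL = k · V = 0.111 × 26.9 = 2.986 L/hr
Css = rate / CL = 80.4 / 2.986 ≈ 26.9 µg/mL

26.9 µg/mL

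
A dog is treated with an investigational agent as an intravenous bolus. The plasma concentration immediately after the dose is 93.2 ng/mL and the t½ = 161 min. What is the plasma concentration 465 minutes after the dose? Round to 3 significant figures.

k = ln 2 / 161 = 0.004305 min⁻¹
C(t) = C₀ e^(−kt) = 93.2 × e^(−0.004305 × 465) = 93.2 × e^(−2.002) = 93.2 × 0.1351 ≈ 12.6 ng/mL

12.6 ng/mL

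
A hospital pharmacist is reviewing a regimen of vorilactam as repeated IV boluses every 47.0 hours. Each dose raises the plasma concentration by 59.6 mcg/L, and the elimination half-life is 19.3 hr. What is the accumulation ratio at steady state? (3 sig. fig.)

1.23

k = ln 2 / 19.3 = 0.03591 hr⁻¹
Fraction remaining after one interval: e^(−kτ) = e^(−0.03591 × 47.0) = 0.1849
R = 1 / (1 − 0.1849) = 1 / 0.8151 ≈ 1.23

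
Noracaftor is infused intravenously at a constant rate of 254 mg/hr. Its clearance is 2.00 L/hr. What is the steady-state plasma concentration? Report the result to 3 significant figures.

Css = infusion rate / CL = 254 / 2.00 ≈ 127 µg/mL

127 µg/mL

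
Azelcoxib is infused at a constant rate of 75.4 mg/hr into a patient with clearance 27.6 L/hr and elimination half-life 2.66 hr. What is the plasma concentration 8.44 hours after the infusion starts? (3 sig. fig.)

Css = rate / CL = 75.4 / 27.6 = 2.732 µg/mL
k = ln 2 / 2.66 = 0.2606 hr⁻¹
C(t) = Css (1 − e^(−kt)) = 2.732 × (1 − e^(−2.199)) = 2.732 × 0.8891 ≈ 2.43 µg/mL

2.43 µg/mL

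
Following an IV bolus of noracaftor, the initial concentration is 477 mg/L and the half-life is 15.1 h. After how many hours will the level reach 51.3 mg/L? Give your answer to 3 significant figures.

48.6 hours

k = ln 2 / 15.1 = 0.04590 h⁻¹
C(t) = C₀ e^(−kt)  ⇒  t = ln(C₀/C) / k
t = ln(477/51.3) / 0.04590 = 2.230 / 0.04590 ≈ 48.6 hours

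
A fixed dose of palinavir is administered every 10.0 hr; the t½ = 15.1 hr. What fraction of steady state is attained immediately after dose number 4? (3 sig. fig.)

0.841

k = ln 2 / 15.1 = 0.04590 hr⁻¹
f_n = 1 − e^(−nkτ) = 1 − e^(−4 × 0.04590 × 10.0) = 1 − e^(−1.836) = 1 − 0.1594 ≈ 0.841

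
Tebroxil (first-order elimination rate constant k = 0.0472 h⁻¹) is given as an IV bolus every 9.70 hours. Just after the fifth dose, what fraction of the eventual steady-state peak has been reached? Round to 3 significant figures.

f_n = 1 − e^(−nkτ) = 1 − e^(−5 × 0.04720 × 9.70) = 1 − e^(−2.289) = 1 − 0.1013 ≈ 0.899

0.899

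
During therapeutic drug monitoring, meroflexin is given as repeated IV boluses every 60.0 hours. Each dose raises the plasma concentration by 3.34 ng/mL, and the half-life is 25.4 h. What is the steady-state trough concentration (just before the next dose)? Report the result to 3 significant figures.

k = ln 2 / 25.4 = 0.02729 h⁻¹
Fraction remaining after one interval: e^(−kτ) = e^(−0.02729 × 60.0) = 0.1945
R = 1 / (1 − 0.1945) = 1.241
Css,max = 3.34 × 1.241 = 4.146 ng/mL
Css,min = Css,max × e^(−kτ) = 4.146 × 0.1945 ≈ 0.806 ng/mL

0.806 ng/mL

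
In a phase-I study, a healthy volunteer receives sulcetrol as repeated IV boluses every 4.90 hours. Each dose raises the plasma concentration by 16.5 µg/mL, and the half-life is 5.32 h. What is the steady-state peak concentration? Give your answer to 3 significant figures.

k = ln 2 / 5.32 = 0.1303 h⁻¹
Fraction remaining after one interval: e^(−kτ) = e^(−0.1303 × 4.90) = 0.5281
R = 1 / (1 − 0.5281) = 2.119
Css,max = 16.5 × 2.119 ≈ 35.0 µg/mL

35.0 µg/mL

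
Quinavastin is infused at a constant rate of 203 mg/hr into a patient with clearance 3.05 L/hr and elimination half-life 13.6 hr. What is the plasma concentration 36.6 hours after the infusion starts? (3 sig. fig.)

Css = rate / CL = 203 / 3.05 = 66.56 µg/mL
k = ln 2 / 13.6 = 0.05097 hr⁻¹
C(t) = Css (1 − e^(−kt)) = 66.56 × (1 − e^(−1.865)) = 66.56 × 0.8452 ≈ 56.3 µg/mL

56.3 µg/mL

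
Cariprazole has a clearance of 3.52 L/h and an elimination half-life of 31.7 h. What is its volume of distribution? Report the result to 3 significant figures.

161 L

k = ln 2 / t½ = ln 2 / 31.7 = 0.02187 h⁻¹
V = CL / k = 3.52 / 0.02187 ≈ 161 L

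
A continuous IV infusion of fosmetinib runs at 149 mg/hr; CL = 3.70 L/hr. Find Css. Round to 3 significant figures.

40.3 mg/L

Css = infusion rate / CL = 149 / 3.70 ≈ 40.3 mg/L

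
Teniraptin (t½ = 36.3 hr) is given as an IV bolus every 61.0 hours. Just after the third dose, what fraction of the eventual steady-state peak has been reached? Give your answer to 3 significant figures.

k = ln 2 / 36.3 = 0.01909 hr⁻¹
f_n = 1 − e^(−nkτ) = 1 − e^(−3 × 0.01909 × 61.0) = 1 − e^(−3.494) = 1 − 0.03037 ≈ 0.970

0.970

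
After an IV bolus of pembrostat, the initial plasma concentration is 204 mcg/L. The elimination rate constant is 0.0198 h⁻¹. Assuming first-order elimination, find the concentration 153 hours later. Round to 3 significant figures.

9.86 mcg/L

C(t) = C₀ e^(−kt) = 204 × e^(−0.01980 × 153) = 204 × e^(−3.029) = 204 × 0.04834 ≈ 9.86 mcg/L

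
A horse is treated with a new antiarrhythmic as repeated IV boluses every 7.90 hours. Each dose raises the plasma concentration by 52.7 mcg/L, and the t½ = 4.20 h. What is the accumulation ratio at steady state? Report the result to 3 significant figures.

k = ln 2 / 4.20 = 0.1650 h⁻¹
Fraction remaining after one interval: e^(−kτ) = e^(−0.1650 × 7.90) = 0.2715
R = 1 / (1 − 0.2715) = 1 / 0.7285 ≈ 1.37

1.37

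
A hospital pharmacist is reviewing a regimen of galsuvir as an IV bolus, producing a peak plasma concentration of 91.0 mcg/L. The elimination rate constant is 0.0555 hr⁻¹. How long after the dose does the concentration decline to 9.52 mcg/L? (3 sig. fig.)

C(t) = C₀ e^(−kt)  ⇒  t = ln(C₀/C) / k
t = ln(91.0/9.52) / 0.05550 = 2.257 / 0.05550 ≈ 40.7 hours

40.7 hours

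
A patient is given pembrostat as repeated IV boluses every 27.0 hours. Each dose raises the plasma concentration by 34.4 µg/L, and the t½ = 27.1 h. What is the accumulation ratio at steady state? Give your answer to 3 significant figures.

2.01

k = ln 2 / 27.1 = 0.02558 h⁻¹
Fraction remaining after one interval: e^(−kτ) = e^(−0.02558 × 27.0) = 0.5013
R = 1 / (1 − 0.5013) = 1 / 0.4987 ≈ 2.01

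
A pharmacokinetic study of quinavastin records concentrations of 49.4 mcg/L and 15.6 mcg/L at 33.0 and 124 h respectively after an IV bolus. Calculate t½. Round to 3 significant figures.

k = ln(C₁/C₂) / (t₂ − t₁) = ln(49.4/15.6) / (124 − 33.0)
  = 1.153 / 91.00 = 0.01267 h⁻¹
t½ = ln 2 / k = ln 2 / 0.01267 ≈ 54.7 hours

54.7 hours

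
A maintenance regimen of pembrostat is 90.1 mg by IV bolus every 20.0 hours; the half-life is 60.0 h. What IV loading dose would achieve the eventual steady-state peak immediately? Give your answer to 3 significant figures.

437 mg

k = ln 2 / 60.0 = 0.01155 h⁻¹
Accumulation ratio R = 1 / (1 − e^(−kτ)) = 1 / (1 − e^(−0.01155×20.0)) = 1 / (1 − 0.7937) = 4.847
Loading dose = maintenance dose × R = 90.1 × 4.847 ≈ 437 mg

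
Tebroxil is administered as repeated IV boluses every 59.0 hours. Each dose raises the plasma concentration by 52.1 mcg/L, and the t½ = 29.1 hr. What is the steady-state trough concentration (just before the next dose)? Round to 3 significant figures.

k = ln 2 / 29.1 = 0.02382 hr⁻¹
Fraction remaining after one interval: e^(−kτ) = e^(−0.02382 × 59.0) = 0.2453
R = 1 / (1 − 0.2453) = 1.325
Css,max = 52.1 × 1.325 = 69.03 mcg/L
Css,min = Css,max × e^(−kτ) = 69.03 × 0.2453 ≈ 16.9 mcg/L

16.9 mcg/L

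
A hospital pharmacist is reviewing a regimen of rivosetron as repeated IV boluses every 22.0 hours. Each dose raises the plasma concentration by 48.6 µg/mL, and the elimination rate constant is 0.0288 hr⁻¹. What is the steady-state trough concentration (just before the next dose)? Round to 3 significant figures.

Fraction remaining after one interval: e^(−kτ) = e^(−0.02880 × 22.0) = 0.5307
R = 1 / (1 − 0.5307) = 2.131
Css,max = 48.6 × 2.131 = 103.6 µg/mL
Css,min = Css,max × e^(−kτ) = 103.6 × 0.5307 ≈ 55.0 µg/mL

55.0 µg/mL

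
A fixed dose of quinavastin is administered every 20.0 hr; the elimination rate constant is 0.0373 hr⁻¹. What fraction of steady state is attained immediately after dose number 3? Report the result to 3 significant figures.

0.893

f_n = 1 − e^(−nkτ) = 1 − e^(−3 × 0.03730 × 20.0) = 1 − e^(−2.238) = 1 − 0.1067 ≈ 0.893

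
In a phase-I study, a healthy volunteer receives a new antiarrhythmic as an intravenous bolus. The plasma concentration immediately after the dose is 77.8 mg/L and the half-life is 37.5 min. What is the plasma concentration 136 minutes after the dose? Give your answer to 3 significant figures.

6.30 mg/L

k = ln 2 / 37.5 = 0.01848 min⁻¹
C(t) = C₀ e^(−kt) = 77.8 × e^(−0.01848 × 136) = 77.8 × e^(−2.514) = 77.8 × 0.08096 ≈ 6.30 mg/L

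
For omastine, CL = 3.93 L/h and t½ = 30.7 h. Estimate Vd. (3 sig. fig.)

174 L

k = ln 2 / t½ = ln 2 / 30.7 = 0.02258 h⁻¹
V = CL / k = 3.93 / 0.02258 ≈ 174 L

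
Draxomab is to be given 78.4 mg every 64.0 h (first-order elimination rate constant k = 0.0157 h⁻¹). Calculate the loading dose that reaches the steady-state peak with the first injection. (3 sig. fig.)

Accumulation ratio R = 1 / (1 − e^(−kτ)) = 1 / (1 − e^(−0.01570×64.0)) = 1 / (1 − 0.3661) = 1.578
Loading dose = maintenance dose × R = 78.4 × 1.578 ≈ 124 mg

124 mg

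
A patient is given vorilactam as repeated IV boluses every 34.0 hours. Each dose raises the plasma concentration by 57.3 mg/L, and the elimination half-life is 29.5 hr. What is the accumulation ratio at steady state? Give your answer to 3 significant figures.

1.82

k = ln 2 / 29.5 = 0.02350 hr⁻¹
Fraction remaining after one interval: e^(−kτ) = e^(−0.02350 × 34.0) = 0.4498
R = 1 / (1 − 0.4498) = 1 / 0.5502 ≈ 1.82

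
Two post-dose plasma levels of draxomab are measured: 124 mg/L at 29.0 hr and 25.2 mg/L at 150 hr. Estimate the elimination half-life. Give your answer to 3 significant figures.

k = ln(C₁/C₂) / (t₂ − t₁) = ln(124/25.2) / (150 − 29.0)
  = 1.593 / 121.0 = 0.01317 hr⁻¹
t½ = ln 2 / k = ln 2 / 0.01317 ≈ 52.6 hours

52.6 hours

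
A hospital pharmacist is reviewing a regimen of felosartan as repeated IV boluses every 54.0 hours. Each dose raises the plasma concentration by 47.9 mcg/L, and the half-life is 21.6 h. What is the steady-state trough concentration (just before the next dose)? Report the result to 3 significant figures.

k = ln 2 / 21.6 = 0.03209 h⁻¹
Fraction remaining after one interval: e^(−kτ) = e^(−0.03209 × 54.0) = 0.1768
R = 1 / (1 − 0.1768) = 1.215
Css,max = 47.9 × 1.215 = 58.19 mcg/L
Css,min = Css,max × e^(−kτ) = 58.19 × 0.1768 ≈ 10.3 mcg/L

10.3 mcg/L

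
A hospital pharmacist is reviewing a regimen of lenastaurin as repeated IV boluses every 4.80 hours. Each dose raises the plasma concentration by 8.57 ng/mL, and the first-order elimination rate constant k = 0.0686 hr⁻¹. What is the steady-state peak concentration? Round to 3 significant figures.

30.5 ng/mL

Fraction remaining after one interval: e^(−kτ) = e^(−0.06860 × 4.80) = 0.7194
R = 1 / (1 − 0.7194) = 3.564
Css,max = 8.57 × 3.564 ≈ 30.5 ng/mL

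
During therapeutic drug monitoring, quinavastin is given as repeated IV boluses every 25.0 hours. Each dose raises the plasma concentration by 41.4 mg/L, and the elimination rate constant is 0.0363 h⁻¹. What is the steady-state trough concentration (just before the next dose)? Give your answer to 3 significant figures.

28.0 mg/L

Fraction remaining after one interval: e^(−kτ) = e^(−0.03630 × 25.0) = 0.4035
R = 1 / (1 − 0.4035) = 1.677
Css,max = 41.4 × 1.677 = 69.41 mg/L
Css,min = Css,max × e^(−kτ) = 69.41 × 0.4035 ≈ 28.0 mg/L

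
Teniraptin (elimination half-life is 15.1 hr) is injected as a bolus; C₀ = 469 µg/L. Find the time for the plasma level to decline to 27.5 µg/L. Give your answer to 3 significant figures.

61.8 hours

k = ln 2 / 15.1 = 0.04590 hr⁻¹
C(t) = C₀ e^(−kt)  ⇒  t = ln(C₀/C) / k
t = ln(469/27.5) / 0.04590 = 2.836 / 0.04590 ≈ 61.8 hours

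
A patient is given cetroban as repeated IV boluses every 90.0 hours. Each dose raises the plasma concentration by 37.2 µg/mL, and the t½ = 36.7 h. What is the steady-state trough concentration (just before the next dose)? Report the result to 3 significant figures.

k = ln 2 / 36.7 = 0.01889 h⁻¹
Fraction remaining after one interval: e^(−kτ) = e^(−0.01889 × 90.0) = 0.1827
R = 1 / (1 − 0.1827) = 1.224
Css,max = 37.2 × 1.224 = 45.52 µg/mL
Css,min = Css,max × e^(−kτ) = 45.52 × 0.1827 ≈ 8.32 µg/mL

8.32 µg/mL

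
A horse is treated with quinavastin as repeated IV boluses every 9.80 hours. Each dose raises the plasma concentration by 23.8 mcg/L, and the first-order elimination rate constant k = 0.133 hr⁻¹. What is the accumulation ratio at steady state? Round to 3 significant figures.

Fraction remaining after one interval: e^(−kτ) = e^(−0.1330 × 9.80) = 0.2716
R = 1 / (1 − 0.2716) = 1 / 0.7284 ≈ 1.37

1.37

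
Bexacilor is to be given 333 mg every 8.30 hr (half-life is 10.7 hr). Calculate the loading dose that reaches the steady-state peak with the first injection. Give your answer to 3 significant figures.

k = ln 2 / 10.7 = 0.06478 hr⁻¹
Accumulation ratio R = 1 / (1 − e^(−kτ)) = 1 / (1 − e^(−0.06478×8.30)) = 1 / (1 − 0.5841) = 2.404
Loading dose = maintenance dose × R = 333 × 2.404 ≈ 801 mg

801 mg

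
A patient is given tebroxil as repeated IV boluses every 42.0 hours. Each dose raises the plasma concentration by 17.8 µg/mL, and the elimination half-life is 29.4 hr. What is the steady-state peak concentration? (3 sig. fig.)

k = ln 2 / 29.4 = 0.02358 hr⁻¹
Fraction remaining after one interval: e^(−kτ) = e^(−0.02358 × 42.0) = 0.3715
R = 1 / (1 − 0.3715) = 1.591
Css,max = 17.8 × 1.591 ≈ 28.3 µg/mL

28.3 µg/mL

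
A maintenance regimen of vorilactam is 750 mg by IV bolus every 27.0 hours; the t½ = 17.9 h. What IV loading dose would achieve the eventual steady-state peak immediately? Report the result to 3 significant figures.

1160 mg

k = ln 2 / 17.9 = 0.03872 h⁻¹
Accumulation ratio R = 1 / (1 − e^(−kτ)) = 1 / (1 − e^(−0.03872×27.0)) = 1 / (1 − 0.3515) = 1.542
Loading dose = maintenance dose × R = 750 × 1.542 ≈ 1160 mg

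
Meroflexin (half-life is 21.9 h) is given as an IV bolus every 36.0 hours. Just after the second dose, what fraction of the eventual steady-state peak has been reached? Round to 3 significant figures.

k = ln 2 / 21.9 = 0.03165 h⁻¹
f_n = 1 − e^(−nkτ) = 1 − e^(−2 × 0.03165 × 36.0) = 1 − e^(−2.279) = 1 − 0.1024 ≈ 0.898

0.898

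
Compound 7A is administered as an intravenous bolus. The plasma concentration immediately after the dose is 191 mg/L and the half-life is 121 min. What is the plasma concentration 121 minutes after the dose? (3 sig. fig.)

95.5 mg/L

k = ln 2 / 121 = 0.005728 min⁻¹
121 min is 1.000 half-lives, so C = 191 × (1/2)^1.000 = 191 × 0.5000 ≈ 95.5 mg/L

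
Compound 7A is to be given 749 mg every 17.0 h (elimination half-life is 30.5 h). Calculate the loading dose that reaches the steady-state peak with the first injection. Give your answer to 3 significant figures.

2340 mg

k = ln 2 / 30.5 = 0.02273 h⁻¹
Accumulation ratio R = 1 / (1 − e^(−kτ)) = 1 / (1 − e^(−0.02273×17.0)) = 1 / (1 − 0.6795) = 3.120
Loading dose = maintenance dose × R = 749 × 3.120 ≈ 2340 mg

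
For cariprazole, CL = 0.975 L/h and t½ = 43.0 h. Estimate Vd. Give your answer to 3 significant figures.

60.5 L

k = ln 2 / t½ = ln 2 / 43.0 = 0.01612 h⁻¹
V = CL / k = 0.975 / 0.01612 ≈ 60.5 L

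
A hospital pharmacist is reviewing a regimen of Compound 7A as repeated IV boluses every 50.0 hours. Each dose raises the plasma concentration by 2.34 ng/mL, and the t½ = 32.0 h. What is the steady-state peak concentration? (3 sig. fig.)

3.54 ng/mL

k = ln 2 / 32.0 = 0.02166 h⁻¹
Fraction remaining after one interval: e^(−kτ) = e^(−0.02166 × 50.0) = 0.3386
R = 1 / (1 − 0.3386) = 1.512
Css,max = 2.34 × 1.512 ≈ 3.54 ng/mL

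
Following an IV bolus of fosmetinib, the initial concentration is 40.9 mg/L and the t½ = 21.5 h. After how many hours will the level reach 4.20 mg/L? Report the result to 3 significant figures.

k = ln 2 / 21.5 = 0.03224 h⁻¹
C(t) = C₀ e^(−kt)  ⇒  t = ln(C₀/C) / k
t = ln(40.9/4.20) / 0.03224 = 2.276 / 0.03224 ≈ 70.6 hours

70.6 hours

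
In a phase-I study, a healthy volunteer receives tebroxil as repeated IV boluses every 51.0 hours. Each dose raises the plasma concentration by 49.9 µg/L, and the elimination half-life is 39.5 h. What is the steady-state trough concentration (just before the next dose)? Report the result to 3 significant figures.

k = ln 2 / 39.5 = 0.01755 h⁻¹
Fraction remaining after one interval: e^(−kτ) = e^(−0.01755 × 51.0) = 0.4086
R = 1 / (1 − 0.4086) = 1.691
Css,max = 49.9 × 1.691 = 84.38 µg/L
Css,min = Css,max × e^(−kτ) = 84.38 × 0.4086 ≈ 34.5 µg/L

34.5 µg/L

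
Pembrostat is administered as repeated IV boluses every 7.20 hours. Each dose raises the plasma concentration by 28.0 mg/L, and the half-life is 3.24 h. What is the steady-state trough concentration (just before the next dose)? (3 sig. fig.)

7.64 mg/L

k = ln 2 / 3.24 = 0.2139 h⁻¹
Fraction remaining after one interval: e^(−kτ) = e^(−0.2139 × 7.20) = 0.2143
R = 1 / (1 − 0.2143) = 1.273
Css,max = 28.0 × 1.273 = 35.64 mg/L
Css,min = Css,max × e^(−kτ) = 35.64 × 0.2143 ≈ 7.64 mg/L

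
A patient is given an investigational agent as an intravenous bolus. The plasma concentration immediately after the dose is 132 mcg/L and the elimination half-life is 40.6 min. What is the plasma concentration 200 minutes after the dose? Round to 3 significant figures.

k = ln 2 / 40.6 = 0.01707 min⁻¹
C(t) = C₀ e^(−kt) = 132 × e^(−0.01707 × 200) = 132 × e^(−3.415) = 132 × 0.03289 ≈ 4.34 mcg/L

4.34 mcg/L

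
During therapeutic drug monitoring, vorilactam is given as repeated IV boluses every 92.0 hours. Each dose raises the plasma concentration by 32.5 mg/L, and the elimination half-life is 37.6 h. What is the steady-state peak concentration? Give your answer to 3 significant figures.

k = ln 2 / 37.6 = 0.01843 h⁻¹
Fraction remaining after one interval: e^(−kτ) = e^(−0.01843 × 92.0) = 0.1834
R = 1 / (1 − 0.1834) = 1.225
Css,max = 32.5 × 1.225 ≈ 39.8 mg/L

39.8 mg/L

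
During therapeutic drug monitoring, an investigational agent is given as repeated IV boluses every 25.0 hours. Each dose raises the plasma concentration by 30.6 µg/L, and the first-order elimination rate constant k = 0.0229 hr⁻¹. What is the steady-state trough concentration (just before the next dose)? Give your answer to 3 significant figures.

39.6 µg/L

Fraction remaining after one interval: e^(−kτ) = e^(−0.02290 × 25.0) = 0.5641
R = 1 / (1 − 0.5641) = 2.294
Css,max = 30.6 × 2.294 = 70.20 µg/L
Css,min = Css,max × e^(−kτ) = 70.20 × 0.5641 ≈ 39.6 µg/L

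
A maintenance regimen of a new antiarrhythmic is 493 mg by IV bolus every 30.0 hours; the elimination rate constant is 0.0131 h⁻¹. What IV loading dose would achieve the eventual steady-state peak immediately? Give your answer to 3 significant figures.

1520 mg

Accumulation ratio R = 1 / (1 − e^(−kτ)) = 1 / (1 − e^(−0.01310×30.0)) = 1 / (1 − 0.6750) = 3.077
Loading dose = maintenance dose × R = 493 × 3.077 ≈ 1520 mg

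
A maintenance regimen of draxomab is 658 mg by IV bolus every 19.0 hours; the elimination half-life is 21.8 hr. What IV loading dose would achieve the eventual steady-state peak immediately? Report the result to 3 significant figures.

k = ln 2 / 21.8 = 0.03180 hr⁻¹
Accumulation ratio R = 1 / (1 − e^(−kτ)) = 1 / (1 − e^(−0.03180×19.0)) = 1 / (1 − 0.5466) = 2.205
Loading dose = maintenance dose × R = 658 × 2.205 ≈ 1450 mg

1450 mg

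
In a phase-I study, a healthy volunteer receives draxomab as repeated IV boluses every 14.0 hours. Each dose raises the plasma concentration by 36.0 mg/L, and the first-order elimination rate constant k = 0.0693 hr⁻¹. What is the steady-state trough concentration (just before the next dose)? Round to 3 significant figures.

Fraction remaining after one interval: e^(−kτ) = e^(−0.06930 × 14.0) = 0.3790
R = 1 / (1 − 0.3790) = 1.610
Css,max = 36.0 × 1.610 = 57.97 mg/L
Css,min = Css,max × e^(−kτ) = 57.97 × 0.3790 ≈ 22.0 mg/L

22.0 mg/L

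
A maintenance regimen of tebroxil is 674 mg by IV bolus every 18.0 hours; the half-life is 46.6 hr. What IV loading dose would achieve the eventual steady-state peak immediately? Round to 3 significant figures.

2870 mg

k = ln 2 / 46.6 = 0.01487 hr⁻¹
Accumulation ratio R = 1 / (1 − e^(−kτ)) = 1 / (1 − e^(−0.01487×18.0)) = 1 / (1 − 0.7651) = 4.257
Loading dose = maintenance dose × R = 674 × 4.257 ≈ 2870 mg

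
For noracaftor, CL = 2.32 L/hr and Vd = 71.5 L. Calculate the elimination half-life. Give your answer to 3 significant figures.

k = CL / V = 2.32 / 71.5 = 0.03245 hr⁻¹
t½ = ln 2 / k = ln 2 / 0.03245 ≈ 21.4 hours

21.4 hours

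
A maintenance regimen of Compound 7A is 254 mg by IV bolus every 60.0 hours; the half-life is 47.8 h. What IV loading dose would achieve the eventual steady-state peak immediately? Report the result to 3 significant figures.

437 mg

k = ln 2 / 47.8 = 0.01450 h⁻¹
Accumulation ratio R = 1 / (1 − e^(−kτ)) = 1 / (1 − e^(−0.01450×60.0)) = 1 / (1 − 0.4189) = 1.721
Loading dose = maintenance dose × R = 254 × 1.721 ≈ 437 mg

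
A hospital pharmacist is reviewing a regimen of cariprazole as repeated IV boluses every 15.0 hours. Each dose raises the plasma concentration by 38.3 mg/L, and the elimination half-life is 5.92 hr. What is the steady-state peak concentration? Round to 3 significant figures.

46.3 mg/L

k = ln 2 / 5.92 = 0.1171 hr⁻¹
Fraction remaining after one interval: e^(−kτ) = e^(−0.1171 × 15.0) = 0.1727
R = 1 / (1 − 0.1727) = 1.209
Css,max = 38.3 × 1.209 ≈ 46.3 mg/L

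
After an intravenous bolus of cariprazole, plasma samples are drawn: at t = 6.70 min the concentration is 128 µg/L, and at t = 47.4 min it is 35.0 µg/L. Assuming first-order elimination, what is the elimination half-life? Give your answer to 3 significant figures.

k = ln(C₁/C₂) / (t₂ − t₁) = ln(128/35.0) / (47.4 − 6.70)
  = 1.297 / 40.70 = 0.03186 min⁻¹
t½ = ln 2 / k = ln 2 / 0.03186 ≈ 21.8 minutes

21.8 minutes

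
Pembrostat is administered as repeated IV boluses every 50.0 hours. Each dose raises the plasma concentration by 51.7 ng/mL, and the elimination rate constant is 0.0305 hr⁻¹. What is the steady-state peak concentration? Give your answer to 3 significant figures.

66.1 ng/mL

Fraction remaining after one interval: e^(−kτ) = e^(−0.03050 × 50.0) = 0.2176
R = 1 / (1 − 0.2176) = 1.278
Css,max = 51.7 × 1.278 ≈ 66.1 ng/mL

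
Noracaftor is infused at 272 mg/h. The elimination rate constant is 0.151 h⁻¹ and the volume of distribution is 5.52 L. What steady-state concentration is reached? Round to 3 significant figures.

326 mg/L

CL = k · V = 0.151 × 5.52 = 0.8335 L/h
Css = rate / CL = 272 / 0.8335 ≈ 326 mg/L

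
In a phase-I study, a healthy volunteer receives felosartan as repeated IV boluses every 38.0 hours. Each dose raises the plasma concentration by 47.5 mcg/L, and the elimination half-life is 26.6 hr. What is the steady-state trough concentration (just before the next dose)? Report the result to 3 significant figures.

k = ln 2 / 26.6 = 0.02606 hr⁻¹
Fraction remaining after one interval: e^(−kτ) = e^(−0.02606 × 38.0) = 0.3715
R = 1 / (1 − 0.3715) = 1.591
Css,max = 47.5 × 1.591 = 75.58 mcg/L
Css,min = Css,max × e^(−kτ) = 75.58 × 0.3715 ≈ 28.1 mcg/L

28.1 mcg/L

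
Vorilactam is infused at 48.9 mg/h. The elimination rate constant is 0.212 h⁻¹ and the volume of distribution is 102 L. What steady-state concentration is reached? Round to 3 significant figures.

2.26 mg/L

CL = k · V = 0.212 × 102 = 21.62 L/h
Css = rate / CL = 48.9 / 21.62 ≈ 2.26 mg/L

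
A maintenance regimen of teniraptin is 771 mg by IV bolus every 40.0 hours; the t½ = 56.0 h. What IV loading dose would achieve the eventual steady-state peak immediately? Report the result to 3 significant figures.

k = ln 2 / 56.0 = 0.01238 h⁻¹
Accumulation ratio R = 1 / (1 − e^(−kτ)) = 1 / (1 − e^(−0.01238×40.0)) = 1 / (1 − 0.6095) = 2.561
Loading dose = maintenance dose × R = 771 × 2.561 ≈ 1970 mg

1970 mg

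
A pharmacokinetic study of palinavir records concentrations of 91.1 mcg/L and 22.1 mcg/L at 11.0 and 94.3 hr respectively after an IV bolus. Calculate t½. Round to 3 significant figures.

40.8 hours

k = ln(C₁/C₂) / (t₂ − t₁) = ln(91.1/22.1) / (94.3 − 11.0)
  = 1.416 / 83.30 = 0.01700 hr⁻¹
t½ = ln 2 / k = ln 2 / 0.01700 ≈ 40.8 hours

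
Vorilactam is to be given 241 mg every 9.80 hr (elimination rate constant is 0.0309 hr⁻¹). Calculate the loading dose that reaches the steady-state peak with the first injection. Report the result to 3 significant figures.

922 mg

Accumulation ratio R = 1 / (1 − e^(−kτ)) = 1 / (1 − e^(−0.03090×9.80)) = 1 / (1 − 0.7387) = 3.827
Loading dose = maintenance dose × R = 241 × 3.827 ≈ 922 mg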